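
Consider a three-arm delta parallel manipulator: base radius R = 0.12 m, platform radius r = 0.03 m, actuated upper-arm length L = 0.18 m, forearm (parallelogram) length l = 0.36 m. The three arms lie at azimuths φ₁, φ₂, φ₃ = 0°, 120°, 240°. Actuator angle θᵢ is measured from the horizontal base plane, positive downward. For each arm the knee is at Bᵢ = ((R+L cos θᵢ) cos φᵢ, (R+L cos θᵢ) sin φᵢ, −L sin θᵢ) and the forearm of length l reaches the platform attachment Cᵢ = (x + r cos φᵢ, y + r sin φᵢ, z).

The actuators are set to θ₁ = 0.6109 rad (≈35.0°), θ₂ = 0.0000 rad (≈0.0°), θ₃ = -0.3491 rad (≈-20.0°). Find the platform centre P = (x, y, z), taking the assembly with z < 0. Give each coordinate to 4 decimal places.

S1 = (0.2374·cos0.0°, 0.2374·sin0.0°, -0.1032) = (0.2374, 0.0000, -0.1032)
φ2=120.0°: virtual centre (-0.1350, 0.2338, 0.0000), radius l
φ3=240.0°: virtual centre (-0.1296, -0.2244, 0.0616), radius l
|S₂|²−|S₁|² = 0.0059;  |S₃|²−|S₁|² = 0.0039
plane₁₂: -0.7449x+0.4677y+0.2065z = 0.0059
Cramer: x(z) = -0.0066+0.3643z;  y(z) = 0.0021+0.1387z
quadratic in z: (1.1519)z²+(0.0293)z+(-0.0594)=0, √Δ=0.5239 → z ∈ {-0.2401, 0.2147}; z = -0.2401 (taking z<0)
x = -0.0941, y = -0.0312

(-0.0941, -0.0312, -0.2401)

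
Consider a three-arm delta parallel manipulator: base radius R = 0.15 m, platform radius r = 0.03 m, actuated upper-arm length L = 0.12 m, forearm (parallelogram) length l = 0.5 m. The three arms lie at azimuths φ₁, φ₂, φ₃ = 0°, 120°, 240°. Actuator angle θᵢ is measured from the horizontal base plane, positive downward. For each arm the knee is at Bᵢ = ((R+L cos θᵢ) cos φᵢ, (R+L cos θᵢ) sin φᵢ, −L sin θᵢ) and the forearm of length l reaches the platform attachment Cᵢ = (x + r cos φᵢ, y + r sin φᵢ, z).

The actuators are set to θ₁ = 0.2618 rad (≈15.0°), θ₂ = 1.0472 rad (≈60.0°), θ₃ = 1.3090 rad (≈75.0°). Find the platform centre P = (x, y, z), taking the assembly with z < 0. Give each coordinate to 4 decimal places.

(0.1576, 0.0419, -0.5231)

arm 1 at φ=0.0°: ρ1 = 0.2359;  S1 = (0.2359, 0.0000, -0.0311)
arm 2 at φ=120.0°: ρ2 = 0.1800;  S2 = (-0.0900, 0.1559, -0.1039)
arm 3 at φ=240.0°: ρ3 = 0.1511;  S3 = (-0.0755, -0.1308, -0.1159)
subtract pairs → two planes through P
linear system: -0.6518x+0.3118y = -0.0134−-0.1457z; -0.6229x+-0.2616y = -0.0204−-0.1697z
det = 0.3647;  x = 0.0270+-0.2496z,  y = 0.0135+-0.0544z
quadratic in z: (1.0653)z²+(0.1649)z+(-0.2052)=0, √Δ=0.9496 → z ∈ {-0.5231, 0.3683}; z = -0.5231 (taking z<0)
x = 0.1576, y = 0.0419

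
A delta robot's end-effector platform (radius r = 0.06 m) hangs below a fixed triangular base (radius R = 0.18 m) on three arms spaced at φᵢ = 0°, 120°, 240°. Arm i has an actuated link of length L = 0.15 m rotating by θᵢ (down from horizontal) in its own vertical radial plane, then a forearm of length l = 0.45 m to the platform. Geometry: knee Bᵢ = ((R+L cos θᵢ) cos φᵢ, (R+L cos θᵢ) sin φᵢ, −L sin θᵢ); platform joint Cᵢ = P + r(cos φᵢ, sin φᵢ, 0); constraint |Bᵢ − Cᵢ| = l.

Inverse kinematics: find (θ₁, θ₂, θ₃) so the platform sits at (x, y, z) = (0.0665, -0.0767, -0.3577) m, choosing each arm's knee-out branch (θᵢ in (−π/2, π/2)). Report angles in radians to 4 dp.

θ₁ = -0.2621, θ₂ = 0.5236, θ₃ = -0.0873

rotate P by −φ1: (0.0665, -0.0767, -0.3577)
  e−x'=0.0535;  (l²−L²−(e−x')²−y'²−z²)/2L = 0.1444
  γ=atan2(-0.3577,0.0535)=-1.4223;  ψ=arccos(0.3991)=1.1602;  θ1=γ+ψ≈-0.2621
rotate P by −φ2: (-0.0997, -0.0192, -0.3577)
  A=0.2197, B=-0.3577, C=(l²−L²−A²−y'²−z²)/(2L)=0.0114
  θ2 = atan2(B,A) + arccos(C/0.4198) = 0.5236
rotate P by −φ3: (0.0332, 0.0959, -0.3577)
  A=0.0868, B=-0.3577, C=(l²−L²−A²−y'²−z²)/(2L)=0.1177
  γ=atan2(-0.3577,0.0868)=-1.3327;  ψ=arccos(0.3197)=1.2453;  θ3=γ+ψ≈-0.0873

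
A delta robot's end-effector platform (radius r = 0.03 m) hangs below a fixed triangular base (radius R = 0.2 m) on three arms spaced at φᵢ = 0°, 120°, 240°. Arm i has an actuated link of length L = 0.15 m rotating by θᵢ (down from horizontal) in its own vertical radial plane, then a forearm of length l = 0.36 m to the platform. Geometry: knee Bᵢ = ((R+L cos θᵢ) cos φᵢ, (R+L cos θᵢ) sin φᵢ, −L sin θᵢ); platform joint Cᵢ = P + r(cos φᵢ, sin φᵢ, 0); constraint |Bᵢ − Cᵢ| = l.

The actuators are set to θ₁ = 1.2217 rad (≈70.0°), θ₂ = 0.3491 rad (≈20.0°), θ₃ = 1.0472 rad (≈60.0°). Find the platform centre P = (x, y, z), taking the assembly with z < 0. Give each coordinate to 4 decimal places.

centre 1 = (0.2213·cos0.0°, 0.2213·sin0.0°, -0.1410) = (0.2213, 0.0000, -0.1410)
centre 2 = (0.3110·cos120.0°, 0.3110·sin120.0°, -0.0513) = (-0.1555, 0.2693, -0.0513)
φ3=240.0°: virtual centre (-0.1225, -0.2122, -0.1299), radius l
eliminate P² terms by subtracting sphere 1 from 2 and 3
linear system: -0.7536x+0.5386y = 0.0305−0.1793z; -0.6876x+-0.4244y = 0.0081−0.0221z
det = 0.6901;  x = -0.0250+0.1275z,  y = 0.0216+-0.1545z
quadratic in z: (1.0401)z²+(0.2124)z+(-0.0486)=0, √Δ=0.4973 → z ∈ {-0.3412, 0.1369}; z = -0.3412 (taking z<0)
x = -0.0685, y = 0.0743

(-0.0685, 0.0743, -0.3412)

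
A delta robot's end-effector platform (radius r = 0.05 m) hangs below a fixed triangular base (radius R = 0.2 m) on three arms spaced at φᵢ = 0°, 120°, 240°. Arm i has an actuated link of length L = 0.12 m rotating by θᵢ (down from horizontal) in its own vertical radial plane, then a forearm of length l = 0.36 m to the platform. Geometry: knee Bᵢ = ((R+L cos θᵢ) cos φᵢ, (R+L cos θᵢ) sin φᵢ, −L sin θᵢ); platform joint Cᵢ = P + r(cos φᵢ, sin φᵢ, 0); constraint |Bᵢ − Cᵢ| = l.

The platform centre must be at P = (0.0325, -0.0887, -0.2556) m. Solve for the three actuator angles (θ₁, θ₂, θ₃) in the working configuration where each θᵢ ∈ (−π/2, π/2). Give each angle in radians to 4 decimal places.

θ₁ = 0.0001, θ₂ = 0.8724, θ₃ = -0.2619

φ1=0.0° → target in arm frame (0.0325, -0.0887)
  A=0.1175, B=-0.2556, C=(l²−L²−A²−y'²−z²)/(2L)=0.1175
  γ=atan2(-0.2556,0.1175)=-1.1399;  ψ=arccos(0.4176)=1.1400;  θ1=γ+ψ≈0.0001
rotate P by −φ2: (-0.0931, 0.0162, -0.2556)
  A=0.2431, B=-0.2556, C=(l²−L²−A²−y'²−z²)/(2L)=-0.0395
  θ2 = atan2(B,A) + arccos(C/0.3527) = 0.8724
rotate P by −φ3: (0.0606, 0.0725, -0.2556)
  A=0.0894, B=-0.2556, C=(l²−L²−A²−y'²−z²)/(2L)=0.1526
  γ=atan2(-0.2556,0.0894)=-1.2342;  ψ=arccos(0.5634)=0.9723;  θ3=γ+ψ≈-0.2619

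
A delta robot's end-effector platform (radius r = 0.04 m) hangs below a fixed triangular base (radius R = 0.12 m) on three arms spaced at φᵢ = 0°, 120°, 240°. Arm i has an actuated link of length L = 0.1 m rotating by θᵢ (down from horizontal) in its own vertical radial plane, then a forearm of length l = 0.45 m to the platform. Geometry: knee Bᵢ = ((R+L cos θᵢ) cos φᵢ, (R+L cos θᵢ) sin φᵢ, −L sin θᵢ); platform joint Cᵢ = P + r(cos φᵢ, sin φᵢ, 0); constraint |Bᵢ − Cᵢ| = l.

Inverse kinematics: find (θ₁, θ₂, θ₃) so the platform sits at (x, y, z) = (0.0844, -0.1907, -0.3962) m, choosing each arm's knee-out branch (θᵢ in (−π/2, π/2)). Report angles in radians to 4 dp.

θ₁ = -0.0002, θ₂ = 1.1346, θ₃ = -0.1746

φ1=0.0° → target in arm frame (0.0844, -0.1907)
  A cos θ + B sin θ = C:  -0.0044·cos θ + -0.3962·sin θ = -0.0043
  θ1 = atan2(B,A) + arccos(C/0.3962) = -0.0002
φ2=120.0° → target in arm frame (-0.2074, 0.0223)
  A=0.2874, B=-0.3962, C=(l²−L²−A²−y'²−z²)/(2L)=-0.2377
  θ2 = atan2(B,A) + arccos(C/0.4894) = 1.1346
arm 3 (φ=240.0°): x'=0.1230, y'=0.1684
  A cos θ + B sin θ = C:  -0.0430·cos θ + -0.3962·sin θ = 0.0265
  θ3 = atan2(B,A) + arccos(C/0.3985) = -0.1746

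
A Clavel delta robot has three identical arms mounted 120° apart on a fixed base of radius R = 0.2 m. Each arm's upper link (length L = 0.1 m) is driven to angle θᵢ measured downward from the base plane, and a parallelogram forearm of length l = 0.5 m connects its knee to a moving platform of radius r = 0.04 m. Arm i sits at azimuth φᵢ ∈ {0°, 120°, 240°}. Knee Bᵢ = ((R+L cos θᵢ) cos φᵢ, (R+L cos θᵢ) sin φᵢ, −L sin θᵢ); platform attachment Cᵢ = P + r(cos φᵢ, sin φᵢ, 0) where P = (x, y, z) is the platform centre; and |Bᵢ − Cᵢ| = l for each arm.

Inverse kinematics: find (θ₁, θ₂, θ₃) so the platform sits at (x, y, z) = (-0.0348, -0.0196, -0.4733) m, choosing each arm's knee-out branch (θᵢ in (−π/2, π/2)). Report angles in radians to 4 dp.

φ1=0.0° → target in arm frame (-0.0348, -0.0196)
  e−x'=0.1948;  (l²−L²−(e−x')²−y'²−z²)/2L = -0.1117
  θ1 = atan2(B,A) + arccos(C/0.5118) = 0.6105
arm 2 (φ=120.0°): x'=0.0004, y'=0.0399
  e−x'=0.1596;  (l²−L²−(e−x')²−y'²−z²)/2L = -0.0554
  γ=atan2(-0.4733,0.1596)=-1.2456;  ψ=arccos(-0.1108)=1.6819;  θ2=γ+ψ≈0.4362
φ3=240.0° → target in arm frame (0.0344, -0.0203)
  A cos θ + B sin θ = C:  0.1256·cos θ + -0.4733·sin θ = -0.0010
  θ3 = atan2(B,A) + arccos(C/0.4897) = 0.2616

θ₁ = 0.6105, θ₂ = 0.4362, θ₃ = 0.2616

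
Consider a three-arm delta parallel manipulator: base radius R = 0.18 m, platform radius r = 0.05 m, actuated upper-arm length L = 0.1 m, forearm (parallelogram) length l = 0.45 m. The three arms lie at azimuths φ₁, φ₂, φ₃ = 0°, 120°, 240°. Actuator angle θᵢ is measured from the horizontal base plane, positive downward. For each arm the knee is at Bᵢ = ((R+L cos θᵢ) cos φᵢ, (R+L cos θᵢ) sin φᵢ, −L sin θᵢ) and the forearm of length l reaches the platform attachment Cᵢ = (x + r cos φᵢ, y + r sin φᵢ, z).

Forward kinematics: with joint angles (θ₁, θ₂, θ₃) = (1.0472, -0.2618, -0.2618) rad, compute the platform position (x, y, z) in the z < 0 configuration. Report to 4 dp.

(-0.1648, 0.0000, -0.3758)

φ1=0.0°: virtual centre (0.1800, 0.0000, -0.0866), radius l
arm 2 at φ=120.0°: ρ2 = 0.2266;  O2 = (-0.1133, 0.1962, 0.0259)
O3 = (0.2266·cos240.0°, 0.2266·sin240.0°, 0.0259) = (-0.1133, -0.1962, 0.0259)
eliminate P² terms by subtracting sphere 1 from 2 and 3
linear system: -0.5866x+0.3925y = 0.0121−0.2250z; -0.5866x+-0.3925y = 0.0121−0.2250z
det = 0.4604;  x = -0.0207+0.3835z,  y = 0.0000+0.0000z
sphere 1 gives Az²+Bz+C=0 with A=1.1471, B=0.0193, C=-0.1547;  B²−4AC=0.7104;  roots -0.3758, 0.3590;  negative root z = -0.3758
x = -0.1648, y = 0.0000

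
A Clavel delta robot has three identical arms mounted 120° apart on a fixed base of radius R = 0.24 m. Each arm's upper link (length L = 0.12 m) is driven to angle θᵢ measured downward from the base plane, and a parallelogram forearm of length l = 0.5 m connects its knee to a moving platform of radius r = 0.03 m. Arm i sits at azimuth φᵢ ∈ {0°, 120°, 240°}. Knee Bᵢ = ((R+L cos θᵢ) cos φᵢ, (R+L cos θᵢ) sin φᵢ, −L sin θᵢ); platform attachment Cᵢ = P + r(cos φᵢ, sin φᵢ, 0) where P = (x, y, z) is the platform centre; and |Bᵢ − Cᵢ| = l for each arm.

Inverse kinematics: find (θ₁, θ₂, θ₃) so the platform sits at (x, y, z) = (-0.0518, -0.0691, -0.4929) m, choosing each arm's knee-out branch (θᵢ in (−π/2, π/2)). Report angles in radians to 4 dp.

φ1=0.0° → target in arm frame (-0.0518, -0.0691)
  A=0.2618, B=-0.4929, C=(l²−L²−A²−y'²−z²)/(2L)=-0.3361
  √(A²+B²)=0.5581;  θ1 = -1.0825+2.2171 ≈ 1.1345
φ2=120.0° → target in arm frame (-0.0339, 0.0794)
  e−x'=0.2439;  (l²−L²−(e−x')²−y'²−z²)/2L = -0.3049
  √(A²+B²)=0.5500;  θ2 = -1.1112+2.1583 ≈ 1.0471
arm 3 (φ=240.0°): x'=0.0857, y'=-0.0103
  A cos θ + B sin θ = C:  0.1243·cos θ + -0.4929·sin θ = -0.0954
  √(A²+B²)=0.5083;  θ3 = -1.3238+1.7596 ≈ 0.4358

θ₁ = 1.1345, θ₂ = 1.0471, θ₃ = 0.4358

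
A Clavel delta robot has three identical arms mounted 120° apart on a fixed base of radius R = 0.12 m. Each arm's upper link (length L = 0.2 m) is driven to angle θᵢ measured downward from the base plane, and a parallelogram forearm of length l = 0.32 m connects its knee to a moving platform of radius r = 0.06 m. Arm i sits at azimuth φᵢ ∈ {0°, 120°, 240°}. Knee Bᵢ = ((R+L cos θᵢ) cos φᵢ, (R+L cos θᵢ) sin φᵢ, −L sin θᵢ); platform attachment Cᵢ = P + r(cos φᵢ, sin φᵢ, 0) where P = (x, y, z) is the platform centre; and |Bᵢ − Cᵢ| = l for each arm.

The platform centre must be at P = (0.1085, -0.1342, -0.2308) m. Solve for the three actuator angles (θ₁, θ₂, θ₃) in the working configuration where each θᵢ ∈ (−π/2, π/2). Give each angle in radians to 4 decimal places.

φ1=0.0° → target in arm frame (0.1085, -0.1342)
  A=-0.0485, B=-0.2308, C=(l²−L²−A²−y'²−z²)/(2L)=-0.0281
  θ1 = atan2(B,A) + arccos(C/0.2358) = -0.0878
rotate P by −φ2: (-0.1705, -0.0269, -0.2308)
  A=0.2305, B=-0.2308, C=(l²−L²−A²−y'²−z²)/(2L)=-0.1118
  θ2 = atan2(B,A) + arccos(C/0.3262) = 1.1344
rotate P by −φ3: (0.0620, 0.1611, -0.2308)
  e−x'=-0.0020;  (l²−L²−(e−x')²−y'²−z²)/2L = -0.0420
  √(A²+B²)=0.2308;  θ3 = -1.5793+1.7539 ≈ 0.1746

θ₁ = -0.0878, θ₂ = 1.1344, θ₃ = 0.1746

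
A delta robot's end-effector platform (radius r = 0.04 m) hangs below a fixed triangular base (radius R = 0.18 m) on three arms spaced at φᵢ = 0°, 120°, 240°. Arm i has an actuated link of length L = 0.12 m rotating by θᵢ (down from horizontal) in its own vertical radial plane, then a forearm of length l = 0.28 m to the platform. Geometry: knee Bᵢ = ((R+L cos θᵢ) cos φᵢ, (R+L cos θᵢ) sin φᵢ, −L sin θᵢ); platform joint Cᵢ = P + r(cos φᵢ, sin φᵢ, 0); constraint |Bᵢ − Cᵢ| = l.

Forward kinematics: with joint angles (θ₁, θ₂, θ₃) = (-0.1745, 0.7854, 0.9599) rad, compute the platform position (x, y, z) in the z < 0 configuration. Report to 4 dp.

(0.0743, 0.0143, -0.1898)

φ1=0.0°: virtual centre (0.2582, 0.0000, 0.0208), radius l
O2 = (0.2249·cos120.0°, 0.2249·sin120.0°, -0.0849) = (-0.1124, 0.1947, -0.0849)
arm 3 at φ=240.0°: e+L cos θ3 = 0.2088;  O3 = (-0.1044, -0.1809, -0.0983)
eliminate P² terms by subtracting sphere 1 from 2 and 3
plane₁₂: -0.7412x+0.3895y+-0.2114z = -0.0093
det = 0.5505;  x = 0.0159+-0.3074z,  y = 0.0063+-0.0423z
quadratic in z: (1.0963)z²+(0.1068)z+(-0.0192)=0, √Δ=0.3094 → z ∈ {-0.1898, 0.0924}; z = -0.1898 (taking z<0)
x = 0.0743, y = 0.0143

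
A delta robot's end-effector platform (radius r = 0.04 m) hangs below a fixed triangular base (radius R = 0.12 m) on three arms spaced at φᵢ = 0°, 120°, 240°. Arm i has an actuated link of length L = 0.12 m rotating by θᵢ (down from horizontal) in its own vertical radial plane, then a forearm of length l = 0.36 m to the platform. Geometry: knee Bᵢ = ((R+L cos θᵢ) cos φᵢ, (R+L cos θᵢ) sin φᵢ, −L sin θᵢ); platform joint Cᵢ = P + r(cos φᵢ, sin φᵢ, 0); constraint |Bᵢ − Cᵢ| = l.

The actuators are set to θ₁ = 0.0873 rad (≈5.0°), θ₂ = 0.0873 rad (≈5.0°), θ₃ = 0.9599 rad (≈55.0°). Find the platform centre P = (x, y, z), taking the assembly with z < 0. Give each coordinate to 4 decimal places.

arm 1 at φ=0.0°: ρ1 = 0.1995;  centre 1 = (0.1995, 0.0000, -0.0105)
centre 2 = (0.1995·cos120.0°, 0.1995·sin120.0°, -0.0105) = (-0.0998, 0.1728, -0.0105)
arm 3 at φ=240.0°: ρ3 = 0.1488;  centre 3 = (-0.0744, -0.1289, -0.0983)
eliminate P² terms by subtracting sphere 1 from 2 and 3
[-0.5986 0.3456 0.0000]·P = 0.0000;  [-0.5479 -0.2578 -0.1757]·P = -0.0081
det = 0.3437;  x = 0.0082+-0.1767z,  y = 0.0141+-0.3060z
into |P−centre ₁|² = l²: 1.1248z² + 0.0799z + -0.0927 = 0;  Δ = 0.4233;  z = -0.3247 or 0.2537 → z<0 root = -0.3247
x = 0.0655, y = 0.1135

(0.0655, 0.1135, -0.3247)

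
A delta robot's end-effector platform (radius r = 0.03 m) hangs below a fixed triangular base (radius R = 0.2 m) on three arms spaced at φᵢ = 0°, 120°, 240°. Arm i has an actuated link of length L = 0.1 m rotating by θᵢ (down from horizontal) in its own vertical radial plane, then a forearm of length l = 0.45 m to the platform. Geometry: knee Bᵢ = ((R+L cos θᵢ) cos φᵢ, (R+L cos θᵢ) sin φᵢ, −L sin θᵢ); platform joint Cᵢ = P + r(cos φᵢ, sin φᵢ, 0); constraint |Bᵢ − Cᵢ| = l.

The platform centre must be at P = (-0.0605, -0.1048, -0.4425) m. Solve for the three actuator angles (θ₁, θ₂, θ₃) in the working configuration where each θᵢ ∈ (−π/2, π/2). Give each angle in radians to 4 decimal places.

θ₁ = 1.2221, θ₂ = 1.2221, θ₃ = 0.1744

arm 1 (φ=0.0°): x'=-0.0605, y'=-0.1048
  A cos θ + B sin θ = C:  0.2305·cos θ + -0.4425·sin θ = -0.3371
  θ1 = atan2(B,A) + arccos(C/0.4989) = 1.2221
arm 2 (φ=120.0°): x'=-0.0605, y'=0.1048
  e−x'=0.2305;  (l²−L²−(e−x')²−y'²−z²)/2L = -0.3371
  √(A²+B²)=0.4989;  θ2 = -1.0905+2.3127 ≈ 1.2221
φ3=240.0° → target in arm frame (0.1210, 0.0000)
  A cos θ + B sin θ = C:  0.0490·cos θ + -0.4425·sin θ = -0.0285
  θ3 = atan2(B,A) + arccos(C/0.4452) = 0.1744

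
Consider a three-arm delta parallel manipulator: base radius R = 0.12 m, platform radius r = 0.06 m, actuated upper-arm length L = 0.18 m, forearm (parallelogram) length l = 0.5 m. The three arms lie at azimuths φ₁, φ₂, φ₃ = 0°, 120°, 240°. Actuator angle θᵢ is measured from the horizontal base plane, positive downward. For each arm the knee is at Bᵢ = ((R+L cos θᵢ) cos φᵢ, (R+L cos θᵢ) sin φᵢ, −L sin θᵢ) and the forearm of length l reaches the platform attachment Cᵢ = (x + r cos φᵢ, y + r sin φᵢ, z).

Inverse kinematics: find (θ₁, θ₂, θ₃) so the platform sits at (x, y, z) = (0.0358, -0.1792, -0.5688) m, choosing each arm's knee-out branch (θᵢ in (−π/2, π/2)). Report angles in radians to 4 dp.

φ1=0.0° → target in arm frame (0.0358, -0.1792)
  e−x'=0.0242;  (l²−L²−(e−x')²−y'²−z²)/2L = -0.3851
  √(A²+B²)=0.5693;  θ1 = -1.5283+2.3137 ≈ 0.7854
φ2=120.0° → target in arm frame (-0.1731, 0.0586)
  A=0.2331, B=-0.5688, C=(l²−L²−A²−y'²−z²)/(2L)=-0.4547
  γ=atan2(-0.5688,0.2331)=-1.1819;  ψ=arccos(-0.7397)=2.4035;  θ2=γ+ψ≈1.2216
φ3=240.0° → target in arm frame (0.1373, 0.1206)
  A=-0.0773, B=-0.5688, C=(l²−L²−A²−y'²−z²)/(2L)=-0.3513
  √(A²+B²)=0.5740;  θ3 = -1.7059+2.2293 ≈ 0.5234

θ₁ = 0.7854, θ₂ = 1.2216, θ₃ = 0.5234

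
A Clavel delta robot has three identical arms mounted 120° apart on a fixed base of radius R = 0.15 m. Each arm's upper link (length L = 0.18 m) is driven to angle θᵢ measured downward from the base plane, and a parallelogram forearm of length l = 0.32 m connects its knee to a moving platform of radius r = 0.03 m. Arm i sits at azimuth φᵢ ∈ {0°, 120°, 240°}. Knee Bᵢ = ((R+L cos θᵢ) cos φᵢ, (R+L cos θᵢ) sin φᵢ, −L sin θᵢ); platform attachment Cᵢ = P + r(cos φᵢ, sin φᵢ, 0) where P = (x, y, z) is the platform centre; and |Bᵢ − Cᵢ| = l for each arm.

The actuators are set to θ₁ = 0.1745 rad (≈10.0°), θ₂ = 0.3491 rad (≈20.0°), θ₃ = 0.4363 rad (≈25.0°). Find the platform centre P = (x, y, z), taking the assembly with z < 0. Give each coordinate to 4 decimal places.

φ1=0.0°: virtual centre (0.2973, 0.0000, -0.0313), radius l
φ2=120.0°: virtual centre (-0.1446, 0.2504, -0.0616), radius l
φ3=240.0°: virtual centre (-0.1416, -0.2452, -0.0761), radius l
subtract pairs → two planes through P
[-0.8837 0.5008 -0.0606]·P = -0.0019;  [-0.8777 -0.4904 -0.0896]·P = -0.0034
Cramer: x(z) = 0.0030-0.0855z;  y(z) = 0.0015-0.0298z
quadratic in z: (1.0082)z²+(0.1127)z+(-0.0149)=0, √Δ=0.2694 → z ∈ {-0.1895, 0.0777}; z = -0.1895 (taking z<0)
x = 0.0192, y = 0.0071

(0.0192, 0.0071, -0.1895)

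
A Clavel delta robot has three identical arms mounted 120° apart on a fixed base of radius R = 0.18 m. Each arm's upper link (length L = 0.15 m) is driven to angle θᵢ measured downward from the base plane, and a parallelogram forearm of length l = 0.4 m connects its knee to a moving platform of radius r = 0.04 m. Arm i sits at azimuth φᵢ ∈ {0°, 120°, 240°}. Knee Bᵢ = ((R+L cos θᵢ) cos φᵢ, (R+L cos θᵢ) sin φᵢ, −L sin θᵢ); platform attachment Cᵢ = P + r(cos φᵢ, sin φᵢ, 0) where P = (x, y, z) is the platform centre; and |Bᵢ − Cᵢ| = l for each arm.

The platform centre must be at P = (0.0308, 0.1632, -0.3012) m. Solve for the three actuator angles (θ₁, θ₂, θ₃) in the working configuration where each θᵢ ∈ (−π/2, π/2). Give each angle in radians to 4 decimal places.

θ₁ = 0.2622, θ₂ = -0.3489, θ₃ = 1.1346

φ1=0.0° → target in arm frame (0.0308, 0.1632)
  A=0.1092, B=-0.3012, C=(l²−L²−A²−y'²−z²)/(2L)=0.0274
  θ1 = atan2(B,A) + arccos(C/0.3204) = 0.2622
rotate P by −φ2: (0.1259, -0.1083, -0.3012)
  A cos θ + B sin θ = C:  0.0141·cos θ + -0.3012·sin θ = 0.1162
  γ=atan2(-0.3012,0.0141)=-1.5241;  ψ=arccos(0.3853)=1.1752;  θ2=γ+ψ≈-0.3489
φ3=240.0° → target in arm frame (-0.1567, -0.0549)
  e−x'=0.2967;  (l²−L²−(e−x')²−y'²−z²)/2L = -0.1476
  θ3 = atan2(B,A) + arccos(C/0.4228) = 1.1346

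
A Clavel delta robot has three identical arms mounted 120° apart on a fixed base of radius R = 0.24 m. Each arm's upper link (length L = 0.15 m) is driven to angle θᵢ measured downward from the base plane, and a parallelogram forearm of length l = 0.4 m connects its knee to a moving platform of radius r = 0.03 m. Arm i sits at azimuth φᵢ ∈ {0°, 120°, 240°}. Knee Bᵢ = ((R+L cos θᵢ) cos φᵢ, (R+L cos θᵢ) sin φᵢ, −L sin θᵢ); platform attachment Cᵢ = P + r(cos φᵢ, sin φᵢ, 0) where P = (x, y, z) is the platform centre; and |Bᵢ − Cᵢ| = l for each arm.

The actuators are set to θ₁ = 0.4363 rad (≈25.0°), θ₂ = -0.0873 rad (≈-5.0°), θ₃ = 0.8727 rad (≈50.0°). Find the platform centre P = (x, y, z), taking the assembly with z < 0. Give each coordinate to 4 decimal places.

(0.0026, 0.0758, -0.2540)

φ1=0.0°: virtual centre (0.3459, 0.0000, -0.0634), radius l
arm 2 at φ=120.0°: e+L cos θ2 = 0.3594;  centre 2 = (-0.1797, 0.3113, 0.0131)
arm 3 at φ=240.0°: e+L cos θ3 = 0.3064;  centre 3 = (-0.1532, -0.2654, -0.1149)
|centre ₂|²−|centre ₁|² = 0.0057;  |centre ₃|²−|centre ₁|² = -0.0166
plane₁₂: -1.0513x+0.6225y+0.1529z = 0.0057
det = 1.1795;  x = 0.0062+0.0144z,  y = 0.0196+-0.2213z
sphere 1 gives Az²+Bz+C=0 with A=1.0492, B=0.1083, C=-0.0402;  B²−4AC=0.1804;  roots -0.2540, 0.1508;  negative root z = -0.2540
x = 0.0026, y = 0.0758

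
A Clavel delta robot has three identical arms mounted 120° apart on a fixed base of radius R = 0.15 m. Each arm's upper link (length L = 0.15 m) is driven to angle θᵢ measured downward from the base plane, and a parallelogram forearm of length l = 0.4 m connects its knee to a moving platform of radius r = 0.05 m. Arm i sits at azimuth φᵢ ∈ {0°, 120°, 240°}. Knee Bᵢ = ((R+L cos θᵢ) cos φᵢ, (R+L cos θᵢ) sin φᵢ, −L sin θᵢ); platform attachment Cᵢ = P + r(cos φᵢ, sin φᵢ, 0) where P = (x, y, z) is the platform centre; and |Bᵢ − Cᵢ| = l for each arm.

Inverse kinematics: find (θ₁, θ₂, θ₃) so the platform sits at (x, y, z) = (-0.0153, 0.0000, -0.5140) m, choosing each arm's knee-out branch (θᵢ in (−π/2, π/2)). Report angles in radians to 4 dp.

θ₁ = 1.3090, θ₂ = 1.2214, θ₃ = 1.2214

arm 1 (φ=0.0°): x'=-0.0153, y'=0.0000
  e−x'=0.1153;  (l²−L²−(e−x')²−y'²−z²)/2L = -0.4666
  θ1 = atan2(B,A) + arccos(C/0.5268) = 1.3090
φ2=120.0° → target in arm frame (0.0076, 0.0133)
  e−x'=0.0924;  (l²−L²−(e−x')²−y'²−z²)/2L = -0.4513
  √(A²+B²)=0.5222;  θ2 = -1.3930+2.6144 ≈ 1.2214
arm 3 (φ=240.0°): x'=0.0077, y'=-0.0133
  A cos θ + B sin θ = C:  0.0923·cos θ + -0.5140·sin θ = -0.4513
  γ=atan2(-0.5140,0.0923)=-1.3930;  ψ=arccos(-0.8642)=2.6144;  θ3=γ+ψ≈1.2214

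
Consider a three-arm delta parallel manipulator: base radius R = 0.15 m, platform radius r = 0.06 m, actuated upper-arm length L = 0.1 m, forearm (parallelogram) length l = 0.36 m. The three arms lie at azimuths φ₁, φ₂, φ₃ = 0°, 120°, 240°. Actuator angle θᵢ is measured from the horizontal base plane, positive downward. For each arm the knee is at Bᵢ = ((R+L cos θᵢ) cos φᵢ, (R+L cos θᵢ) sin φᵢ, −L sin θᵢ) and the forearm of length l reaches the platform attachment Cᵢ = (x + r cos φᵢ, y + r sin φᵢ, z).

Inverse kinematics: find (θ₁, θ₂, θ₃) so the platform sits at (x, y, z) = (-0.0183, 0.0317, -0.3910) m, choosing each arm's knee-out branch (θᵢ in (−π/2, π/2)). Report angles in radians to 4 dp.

θ₁ = 0.8732, θ₂ = 0.6112, θ₃ = 0.8732

arm 1 (φ=0.0°): x'=-0.0183, y'=0.0317
  A=0.1083, B=-0.3910, C=(l²−L²−A²−y'²−z²)/(2L)=-0.2301
  θ1 = atan2(B,A) + arccos(C/0.4057) = 0.8732
φ2=120.0° → target in arm frame (0.0366, 0.0000)
  A cos θ + B sin θ = C:  0.0534·cos θ + -0.3910·sin θ = -0.1807
  θ2 = atan2(B,A) + arccos(C/0.3946) = 0.6112
rotate P by −φ3: (-0.0183, -0.0317, -0.3910)
  A=0.1083, B=-0.3910, C=(l²−L²−A²−y'²−z²)/(2L)=-0.2301
  γ=atan2(-0.3910,0.1083)=-1.3006;  ψ=arccos(-0.5671)=2.1738;  θ3=γ+ψ≈0.8732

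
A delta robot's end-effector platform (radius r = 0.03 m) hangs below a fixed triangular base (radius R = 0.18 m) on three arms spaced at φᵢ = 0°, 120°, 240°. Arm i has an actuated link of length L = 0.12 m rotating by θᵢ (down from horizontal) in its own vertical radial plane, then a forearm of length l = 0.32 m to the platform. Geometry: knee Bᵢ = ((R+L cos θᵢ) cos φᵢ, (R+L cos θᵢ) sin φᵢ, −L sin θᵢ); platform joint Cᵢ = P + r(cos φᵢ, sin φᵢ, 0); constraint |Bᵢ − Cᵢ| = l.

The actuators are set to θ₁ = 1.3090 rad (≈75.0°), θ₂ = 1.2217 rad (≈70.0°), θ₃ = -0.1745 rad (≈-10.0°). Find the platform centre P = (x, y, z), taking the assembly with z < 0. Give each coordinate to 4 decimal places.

φ1=0.0°: virtual centre (0.1811, 0.0000, -0.1159), radius l
centre 2 = (0.1910·cos120.0°, 0.1910·sin120.0°, -0.1128) = (-0.0955, 0.1655, -0.1128)
φ3=240.0°: virtual centre (-0.1341, -0.2322, 0.0208), radius l
eliminate P² terms by subtracting sphere 1 from 2 and 3
[-0.5532 0.3309 0.0063]·P = 0.0030;  [-0.6303 -0.4645 0.2735]·P = 0.0261
det = 0.4655;  x = -0.0216+0.2007z,  y = -0.0270+0.3165z
sphere 1 gives Az²+Bz+C=0 with A=1.1404, B=0.1334, C=-0.0472;  B²−4AC=0.2330;  roots -0.2701, 0.1531;  negative root z = -0.2701
x = -0.0758, y = -0.1125

(-0.0758, -0.1125, -0.2701)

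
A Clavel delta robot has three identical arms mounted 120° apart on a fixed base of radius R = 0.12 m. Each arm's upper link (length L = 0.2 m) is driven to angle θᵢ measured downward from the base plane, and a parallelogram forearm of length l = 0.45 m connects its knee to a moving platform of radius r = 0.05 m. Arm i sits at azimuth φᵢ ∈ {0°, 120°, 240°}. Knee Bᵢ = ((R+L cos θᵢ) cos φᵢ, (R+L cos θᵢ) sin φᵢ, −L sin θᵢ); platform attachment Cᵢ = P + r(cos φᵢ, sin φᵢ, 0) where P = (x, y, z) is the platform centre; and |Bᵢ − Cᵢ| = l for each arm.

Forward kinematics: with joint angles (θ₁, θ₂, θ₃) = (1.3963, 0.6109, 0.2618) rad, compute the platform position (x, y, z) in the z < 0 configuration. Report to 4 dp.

centre 1 = (0.1047·cos0.0°, 0.1047·sin0.0°, -0.1970) = (0.1047, 0.0000, -0.1970)
φ2=120.0°: virtual centre (-0.1169, 0.2025, -0.1147), radius l
centre 3 = (0.2632·cos240.0°, 0.2632·sin240.0°, -0.0518) = (-0.1316, -0.2279, -0.0518)
subtract pairs → two planes through P
linear system: -0.4433x+0.4050y = 0.0181−0.1645z; -0.4726x+-0.4559y = 0.0222−0.2904z
Cramer: x(z) = -0.0438+0.4895z;  y(z) = -0.0033+0.1296z
into |P−centre ₁|² = l²: 1.2564z² + 0.2477z + -0.1416 = 0;  Δ = 0.7732;  z = -0.4485 or 0.2514 → z<0 root = -0.4485
x = -0.2633, y = -0.0614

(-0.2633, -0.0614, -0.4485)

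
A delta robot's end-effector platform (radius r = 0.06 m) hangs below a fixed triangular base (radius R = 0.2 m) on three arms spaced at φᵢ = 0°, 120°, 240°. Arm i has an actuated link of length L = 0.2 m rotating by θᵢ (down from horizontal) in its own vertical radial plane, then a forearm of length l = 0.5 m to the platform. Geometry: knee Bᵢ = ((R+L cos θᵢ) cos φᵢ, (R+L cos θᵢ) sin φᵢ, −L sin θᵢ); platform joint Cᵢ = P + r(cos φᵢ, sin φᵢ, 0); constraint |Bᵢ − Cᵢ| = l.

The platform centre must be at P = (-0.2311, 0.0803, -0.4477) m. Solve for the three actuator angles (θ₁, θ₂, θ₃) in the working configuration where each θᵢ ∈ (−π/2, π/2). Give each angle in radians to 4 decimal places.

arm 1 (φ=0.0°): x'=-0.2311, y'=0.0803
  A cos θ + B sin θ = C:  0.3711·cos θ + -0.4477·sin θ = -0.3365
  γ=atan2(-0.4477,0.3711)=-0.8787;  ψ=arccos(-0.5787)=2.1879;  θ1=γ+ψ≈1.3092
rotate P by −φ2: (0.1851, 0.1600, -0.4477)
  A cos θ + B sin θ = C:  -0.0451·cos θ + -0.4477·sin θ = -0.0452
  θ2 = atan2(B,A) + arccos(C/0.4500) = 0.0002
rotate P by −φ3: (0.0460, -0.2403, -0.4477)
  e−x'=0.0940;  (l²−L²−(e−x')²−y'²−z²)/2L = -0.1425
  θ3 = atan2(B,A) + arccos(C/0.4575) = 0.5238

θ₁ = 1.3092, θ₂ = 0.0002, θ₃ = 0.5238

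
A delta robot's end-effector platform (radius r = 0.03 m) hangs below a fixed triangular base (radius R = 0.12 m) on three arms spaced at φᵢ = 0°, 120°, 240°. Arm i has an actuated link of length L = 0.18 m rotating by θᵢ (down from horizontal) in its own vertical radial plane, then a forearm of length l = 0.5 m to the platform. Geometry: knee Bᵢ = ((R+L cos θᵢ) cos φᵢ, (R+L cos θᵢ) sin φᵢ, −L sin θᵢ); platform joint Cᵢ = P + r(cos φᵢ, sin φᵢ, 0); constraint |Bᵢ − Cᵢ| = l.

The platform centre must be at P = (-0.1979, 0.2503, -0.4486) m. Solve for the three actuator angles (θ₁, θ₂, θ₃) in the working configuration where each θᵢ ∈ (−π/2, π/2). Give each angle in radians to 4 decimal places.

arm 1 (φ=0.0°): x'=-0.1979, y'=0.2503
  A=0.2879, B=-0.4486, C=(l²−L²−A²−y'²−z²)/(2L)=-0.3588
  γ=atan2(-0.4486,0.2879)=-1.0002;  ψ=arccos(-0.6732)=2.3093;  θ1=γ+ψ≈1.3091
arm 2 (φ=120.0°): x'=0.3157, y'=0.0462
  A=-0.2257, B=-0.4486, C=(l²−L²−A²−y'²−z²)/(2L)=-0.1020
  θ2 = atan2(B,A) + arccos(C/0.5022) = -0.2616
φ3=240.0° → target in arm frame (-0.1178, -0.2965)
  A=0.2078, B=-0.4486, C=(l²−L²−A²−y'²−z²)/(2L)=-0.3188
  √(A²+B²)=0.4944;  θ3 = -1.1370+2.2716 ≈ 1.1346

θ₁ = 1.3091, θ₂ = -0.2616, θ₃ = 1.1346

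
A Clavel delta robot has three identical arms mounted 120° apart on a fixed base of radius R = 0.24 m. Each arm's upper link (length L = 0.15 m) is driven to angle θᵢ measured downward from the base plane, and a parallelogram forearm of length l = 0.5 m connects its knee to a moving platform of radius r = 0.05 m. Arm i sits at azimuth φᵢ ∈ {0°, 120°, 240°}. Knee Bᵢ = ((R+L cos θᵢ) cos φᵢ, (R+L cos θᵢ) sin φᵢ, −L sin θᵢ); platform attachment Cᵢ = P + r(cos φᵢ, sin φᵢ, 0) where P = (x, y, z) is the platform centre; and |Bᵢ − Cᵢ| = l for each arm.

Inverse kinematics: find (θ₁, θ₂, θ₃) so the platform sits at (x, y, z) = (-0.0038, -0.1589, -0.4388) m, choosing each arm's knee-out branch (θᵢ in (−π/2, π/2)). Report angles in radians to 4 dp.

θ₁ = 0.6107, θ₂ = 1.1342, θ₃ = -0.0876

φ1=0.0° → target in arm frame (-0.0038, -0.1589)
  A cos θ + B sin θ = C:  0.1938·cos θ + -0.4388·sin θ = -0.0928
  √(A²+B²)=0.4797;  θ1 = -1.1549+1.7656 ≈ 0.6107
φ2=120.0° → target in arm frame (-0.1357, 0.0827)
  e−x'=0.3257;  (l²−L²−(e−x')²−y'²−z²)/2L = -0.2599
  γ=atan2(-0.4388,0.3257)=-0.9323;  ψ=arccos(-0.4757)=2.0665;  θ2=γ+ψ≈1.1342
φ3=240.0° → target in arm frame (0.1395, 0.0762)
  A cos θ + B sin θ = C:  0.0505·cos θ + -0.4388·sin θ = 0.0887
  γ=atan2(-0.4388,0.0505)=-1.4562;  ψ=arccos(0.2008)=1.3686;  θ3=γ+ψ≈-0.0876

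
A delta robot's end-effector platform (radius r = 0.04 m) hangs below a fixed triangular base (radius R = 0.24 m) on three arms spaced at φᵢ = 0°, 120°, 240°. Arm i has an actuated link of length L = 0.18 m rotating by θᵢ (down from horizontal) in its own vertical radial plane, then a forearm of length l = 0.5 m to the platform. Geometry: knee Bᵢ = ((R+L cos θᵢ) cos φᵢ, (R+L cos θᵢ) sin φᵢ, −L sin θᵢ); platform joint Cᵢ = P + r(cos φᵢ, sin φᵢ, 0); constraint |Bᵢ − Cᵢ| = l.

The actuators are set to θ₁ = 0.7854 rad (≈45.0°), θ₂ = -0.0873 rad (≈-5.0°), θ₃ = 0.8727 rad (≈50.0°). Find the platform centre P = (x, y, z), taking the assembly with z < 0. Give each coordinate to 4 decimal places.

(-0.0569, 0.1257, -0.4216)

φ1=0.0°: virtual centre (0.3273, 0.0000, -0.1273), radius l
arm 2 at φ=120.0°: ρ2 = 0.3793;  O2 = (-0.1897, 0.3285, 0.0157)
arm 3 at φ=240.0°: ρ3 = 0.3157;  O3 = (-0.1578, -0.2734, -0.1379)
subtract pairs → two planes through P
linear system: -1.0339x+0.6570y = 0.0208−0.2859z; -0.9703x+-0.5468y = -0.0046−-0.0212z
Cramer: x(z) = -0.0069+0.1184z;  y(z) = 0.0208-0.2489z
sphere 1 gives Az²+Bz+C=0 with A=1.0760, B=0.1651, C=-0.1217;  B²−4AC=0.5509;  roots -0.4216, 0.2682;  negative root z = -0.4216
x = -0.0569, y = 0.1257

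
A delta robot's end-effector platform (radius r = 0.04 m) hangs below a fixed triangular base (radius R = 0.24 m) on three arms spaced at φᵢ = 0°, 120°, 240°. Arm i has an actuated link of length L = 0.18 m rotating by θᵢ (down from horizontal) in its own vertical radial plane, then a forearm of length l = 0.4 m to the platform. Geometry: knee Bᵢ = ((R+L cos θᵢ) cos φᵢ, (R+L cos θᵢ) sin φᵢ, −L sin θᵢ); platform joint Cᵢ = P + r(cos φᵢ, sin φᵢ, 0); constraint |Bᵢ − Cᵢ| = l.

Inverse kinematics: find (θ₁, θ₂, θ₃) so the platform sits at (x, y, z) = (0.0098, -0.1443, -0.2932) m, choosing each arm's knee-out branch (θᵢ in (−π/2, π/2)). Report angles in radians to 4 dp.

θ₁ = 0.6979, θ₂ = 1.3091, θ₃ = 0.0003

arm 1 (φ=0.0°): x'=0.0098, y'=-0.1443
  e−x'=0.1902;  (l²−L²−(e−x')²−y'²−z²)/2L = -0.0427
  θ1 = atan2(B,A) + arccos(C/0.3495) = 0.6979
rotate P by −φ2: (-0.1299, 0.0637, -0.2932)
  e−x'=0.3299;  (l²−L²−(e−x')²−y'²−z²)/2L = -0.1979
  θ2 = atan2(B,A) + arccos(C/0.4413) = 1.3091
rotate P by −φ3: (0.1201, 0.0806, -0.2932)
  A=0.0799, B=-0.2932, C=(l²−L²−A²−y'²−z²)/(2L)=0.0798
  √(A²+B²)=0.3039;  θ3 = -1.3046+1.3050 ≈ 0.0003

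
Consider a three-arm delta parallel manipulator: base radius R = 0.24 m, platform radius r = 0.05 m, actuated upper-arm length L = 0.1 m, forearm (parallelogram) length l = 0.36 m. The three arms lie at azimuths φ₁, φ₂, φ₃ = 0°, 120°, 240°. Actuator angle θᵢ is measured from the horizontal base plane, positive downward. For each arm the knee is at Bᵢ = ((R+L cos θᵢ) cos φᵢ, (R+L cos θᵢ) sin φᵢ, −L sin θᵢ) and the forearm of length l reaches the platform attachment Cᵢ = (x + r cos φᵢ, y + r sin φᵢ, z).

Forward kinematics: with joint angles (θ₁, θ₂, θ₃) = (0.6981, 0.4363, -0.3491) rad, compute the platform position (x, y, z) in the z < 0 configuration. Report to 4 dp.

(-0.0431, -0.0392, -0.2435)

S1 = (0.2666·cos0.0°, 0.2666·sin0.0°, -0.0643) = (0.2666, 0.0000, -0.0643)
arm 2 at φ=120.0°: ρ2 = 0.2806;  S2 = (-0.1403, 0.2430, -0.0423)
φ3=240.0°: virtual centre (-0.1420, -0.2459, 0.0342), radius l
|S₂|²−|S₁|² = 0.0053;  |S₃|²−|S₁|² = 0.0066
[-0.8138 0.4861 0.0440]·P = 0.0053;  [-0.8172 -0.4918 0.1970]·P = 0.0066
Cramer: x(z) = -0.0073+0.1472z;  y(z) = -0.0013+0.1559z
into |P−S₁|² = l²: 1.0460z² + 0.0475z + -0.0504 = 0;  Δ = 0.2133;  z = -0.2435 or 0.1981 → z<0 root = -0.2435
x = -0.0431, y = -0.0392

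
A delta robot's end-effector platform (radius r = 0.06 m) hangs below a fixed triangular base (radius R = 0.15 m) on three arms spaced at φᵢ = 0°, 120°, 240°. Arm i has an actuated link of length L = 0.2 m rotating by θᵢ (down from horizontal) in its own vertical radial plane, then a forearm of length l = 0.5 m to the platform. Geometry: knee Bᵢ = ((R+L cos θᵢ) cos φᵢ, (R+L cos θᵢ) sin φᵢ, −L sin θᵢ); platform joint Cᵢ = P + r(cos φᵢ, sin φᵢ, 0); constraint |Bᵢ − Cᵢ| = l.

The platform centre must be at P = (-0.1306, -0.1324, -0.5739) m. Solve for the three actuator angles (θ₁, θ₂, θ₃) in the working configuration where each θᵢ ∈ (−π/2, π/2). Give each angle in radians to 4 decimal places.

arm 1 (φ=0.0°): x'=-0.1306, y'=-0.1324
  e−x'=0.2206;  (l²−L²−(e−x')²−y'²−z²)/2L = -0.4639
  γ=atan2(-0.5739,0.2206)=-1.2038;  ψ=arccos(-0.7545)=2.4257;  θ1=γ+ψ≈1.2219
φ2=120.0° → target in arm frame (-0.0494, 0.1793)
  A cos θ + B sin θ = C:  0.1394·cos θ + -0.5739·sin θ = -0.4273
  θ2 = atan2(B,A) + arccos(C/0.5906) = 1.0472
rotate P by −φ3: (0.1800, -0.0469, -0.5739)
  e−x'=-0.0900;  (l²−L²−(e−x')²−y'²−z²)/2L = -0.3241
  √(A²+B²)=0.5809;  θ3 = -1.7263+2.1627 ≈ 0.4365

θ₁ = 1.2219, θ₂ = 1.0472, θ₃ = 0.4365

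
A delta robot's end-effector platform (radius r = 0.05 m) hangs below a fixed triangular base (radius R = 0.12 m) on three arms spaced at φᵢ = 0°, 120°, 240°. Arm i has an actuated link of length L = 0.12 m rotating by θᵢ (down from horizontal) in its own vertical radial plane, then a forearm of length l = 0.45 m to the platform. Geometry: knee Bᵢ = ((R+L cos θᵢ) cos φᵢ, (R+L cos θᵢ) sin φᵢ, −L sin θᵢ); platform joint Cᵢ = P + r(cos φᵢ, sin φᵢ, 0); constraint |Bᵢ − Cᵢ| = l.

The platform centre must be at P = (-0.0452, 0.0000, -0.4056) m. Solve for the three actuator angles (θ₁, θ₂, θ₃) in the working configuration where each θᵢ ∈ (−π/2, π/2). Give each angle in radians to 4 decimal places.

rotate P by −φ1: (-0.0452, 0.0000, -0.4056)
  A cos θ + B sin θ = C:  0.1152·cos θ + -0.4056·sin θ = 0.0430
  γ=atan2(-0.4056,0.1152)=-1.2941;  ψ=arccos(0.1020)=1.4687;  θ1=γ+ψ≈0.1746
rotate P by −φ2: (0.0226, 0.0391, -0.4056)
  e−x'=0.0474;  (l²−L²−(e−x')²−y'²−z²)/2L = 0.0825
  θ2 = atan2(B,A) + arccos(C/0.4084) = -0.0872
φ3=240.0° → target in arm frame (0.0226, -0.0391)
  A=0.0474, B=-0.4056, C=(l²−L²−A²−y'²−z²)/(2L)=0.0825
  γ=atan2(-0.4056,0.0474)=-1.4545;  ψ=arccos(0.2021)=1.3673;  θ3=γ+ψ≈-0.0872

θ₁ = 0.1746, θ₂ = -0.0872, θ₃ = -0.0872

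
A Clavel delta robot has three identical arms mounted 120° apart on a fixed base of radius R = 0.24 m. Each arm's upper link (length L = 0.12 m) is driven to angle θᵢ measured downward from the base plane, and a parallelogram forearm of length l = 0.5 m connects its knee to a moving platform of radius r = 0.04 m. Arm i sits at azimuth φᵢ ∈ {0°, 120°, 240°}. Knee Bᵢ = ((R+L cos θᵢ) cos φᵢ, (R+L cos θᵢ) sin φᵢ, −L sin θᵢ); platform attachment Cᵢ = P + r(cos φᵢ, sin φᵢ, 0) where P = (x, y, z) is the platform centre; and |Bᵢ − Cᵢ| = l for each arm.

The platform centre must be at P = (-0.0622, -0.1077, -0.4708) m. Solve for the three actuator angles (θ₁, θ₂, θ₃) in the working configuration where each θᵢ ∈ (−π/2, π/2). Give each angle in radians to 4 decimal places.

φ1=0.0° → target in arm frame (-0.0622, -0.1077)
  A=0.2622, B=-0.4708, C=(l²−L²−A²−y'²−z²)/(2L)=-0.2767
  √(A²+B²)=0.5389;  θ1 = -1.0627+2.1099 ≈ 1.0473
rotate P by −φ2: (-0.0622, 0.1077, -0.4708)
  A cos θ + B sin θ = C:  0.2622·cos θ + -0.4708·sin θ = -0.2766
  θ2 = atan2(B,A) + arccos(C/0.5389) = 1.0472
rotate P by −φ3: (0.1244, 0.0000, -0.4708)
  A=0.0756, B=-0.4708, C=(l²−L²−A²−y'²−z²)/(2L)=0.0343
  γ=atan2(-0.4708,0.0756)=-1.4115;  ψ=arccos(0.0719)=1.4988;  θ3=γ+ψ≈0.0873

θ₁ = 1.0473, θ₂ = 1.0472, θ₃ = 0.0873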